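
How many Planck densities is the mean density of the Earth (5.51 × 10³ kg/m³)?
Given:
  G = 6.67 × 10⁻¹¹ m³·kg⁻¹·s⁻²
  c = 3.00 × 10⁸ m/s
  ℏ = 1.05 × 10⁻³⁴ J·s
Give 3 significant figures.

1.06 × 10⁻⁹³

Planck density: ρ_P = c⁵/(ℏG²) = 5.20 × 10⁹⁶ kg/m³.
5.51 × 10³ / 5.20 × 10⁹⁶ = 1.06 × 10⁻⁹³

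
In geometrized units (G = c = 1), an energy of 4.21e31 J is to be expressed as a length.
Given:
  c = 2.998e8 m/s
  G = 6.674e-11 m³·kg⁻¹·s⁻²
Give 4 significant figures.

3.478e-13 m

Energy → length via G/c⁴.
4.21e31 J × (G/c⁴) = 3.478e-13 m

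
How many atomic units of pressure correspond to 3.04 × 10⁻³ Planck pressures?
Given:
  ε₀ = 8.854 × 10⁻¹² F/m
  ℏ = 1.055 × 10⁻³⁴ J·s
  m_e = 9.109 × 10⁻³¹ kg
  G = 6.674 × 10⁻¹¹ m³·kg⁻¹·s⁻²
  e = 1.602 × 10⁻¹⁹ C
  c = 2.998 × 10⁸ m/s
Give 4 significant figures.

4.808 × 10⁹⁷

Planck pressure: p_P = c⁷/(ℏG²) = 4.632 × 10¹¹³ Pa
atomic unit of pressure: P_au = E_h/a₀³ = m_e⁴e¹⁰/((4πε₀)⁵ℏ⁸) = 2.929 × 10¹³ Pa
3.04 × 10⁻³ × 4.632 × 10¹¹³ / 2.929 × 10¹³ = 4.808 × 10⁹⁷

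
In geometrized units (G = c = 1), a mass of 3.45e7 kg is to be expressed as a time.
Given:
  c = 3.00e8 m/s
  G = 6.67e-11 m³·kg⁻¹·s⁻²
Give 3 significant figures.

Mass → time via G/c³.
3.45e7 kg × (G/c³) = 8.52e-29 s

8.52e-29 s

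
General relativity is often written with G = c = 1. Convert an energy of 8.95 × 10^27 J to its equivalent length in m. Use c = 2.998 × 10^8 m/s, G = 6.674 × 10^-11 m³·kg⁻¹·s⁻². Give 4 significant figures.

7.394 × 10^-17 m

Energy → length via G/c⁴.
8.95 × 10^27 J × (G/c⁴) = 7.394 × 10^-17 m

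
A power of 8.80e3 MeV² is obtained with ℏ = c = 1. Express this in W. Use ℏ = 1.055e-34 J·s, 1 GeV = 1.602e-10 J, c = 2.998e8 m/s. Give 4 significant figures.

2.141e12 W

Power is [E]/[T] = [E]²/ℏ.
1 GeV² → 1/ℏ × (1 GeV in J)² = 2.433e14 W.
Convert the energy scale: 8.80e3 MeV² = 8.80e-3 GeV².
Result: 8.80e-3 × 2.433e14 = 2.141e12 W.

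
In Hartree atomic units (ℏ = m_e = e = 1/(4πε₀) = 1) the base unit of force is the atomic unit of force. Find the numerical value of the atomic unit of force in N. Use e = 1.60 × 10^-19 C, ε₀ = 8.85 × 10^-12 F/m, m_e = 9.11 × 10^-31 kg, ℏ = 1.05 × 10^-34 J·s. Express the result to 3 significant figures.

F_au = E_h/a₀ = m_e²e⁶/((4πε₀)³ℏ⁴)
E_h = 4.38 × 10^-18 J
a₀ = 5.26 × 10^-11 m
E_h/a₀ = 8.33 × 10^-8 N

8.33 × 10^-8 N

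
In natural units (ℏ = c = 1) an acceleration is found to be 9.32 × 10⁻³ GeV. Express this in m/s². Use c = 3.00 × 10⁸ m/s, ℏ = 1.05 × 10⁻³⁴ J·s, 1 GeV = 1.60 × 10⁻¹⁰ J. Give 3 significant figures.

Acceleration is [L]/[T]² = c·[E]/ℏ.
1 GeV → c/ℏ × (1 GeV in J) = 4.57 × 10³² m/s².
Result: 9.32 × 10⁻³ × 4.57 × 10³² = 4.26 × 10³⁰ m/s².

4.26 × 10³⁰ m/s²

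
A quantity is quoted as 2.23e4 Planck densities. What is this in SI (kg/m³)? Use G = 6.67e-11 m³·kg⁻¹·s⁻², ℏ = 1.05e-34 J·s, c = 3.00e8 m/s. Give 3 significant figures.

One Planck density: ρ_P = c⁵/(ℏG²) = 5.20e96 kg/m³.
2.23e4 × 5.20e96 kg/m³ = 1.16e101 kg/m³

1.16e101 kg/m³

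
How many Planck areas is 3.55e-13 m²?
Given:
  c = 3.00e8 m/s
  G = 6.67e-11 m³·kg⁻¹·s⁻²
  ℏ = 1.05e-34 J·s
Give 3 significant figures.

Planck area: A_P = ℏG/c³ = 2.59e-70 m².
3.55e-13 / 2.59e-70 = 1.37e57

1.37e57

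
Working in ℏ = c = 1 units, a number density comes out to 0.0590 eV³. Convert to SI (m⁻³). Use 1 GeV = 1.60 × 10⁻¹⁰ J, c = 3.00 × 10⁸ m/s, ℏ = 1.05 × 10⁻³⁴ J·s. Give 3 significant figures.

Number density is [L]⁻³ = [E]³/(ℏc)³.
1 GeV³ → 1/(ℏc)³ × (1 GeV in J)³ = 1.31 × 10⁴⁷ m⁻³.
Convert the energy scale: 0.0590 eV³ = 5.90 × 10⁻²⁹ GeV³.
Result: 5.90 × 10⁻²⁹ × 1.31 × 10⁴⁷ = 7.73 × 10¹⁸ m⁻³.

7.73 × 10¹⁸ m⁻³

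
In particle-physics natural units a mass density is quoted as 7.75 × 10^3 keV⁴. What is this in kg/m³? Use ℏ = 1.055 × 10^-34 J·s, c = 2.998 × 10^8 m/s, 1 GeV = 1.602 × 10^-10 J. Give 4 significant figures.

Mass density is [E]/(c²[L]³) = [E]⁴/(ℏ³c⁵).
1 GeV⁴ → 1/(ℏ³c⁵) × (1 GeV in J)⁴ = 2.316 × 10^20 kg/m³.
Convert the energy scale: 7.75 × 10^3 keV⁴ = 7.75 × 10^-21 GeV⁴.
Result: 7.75 × 10^-21 × 2.316 × 10^20 = 1.795 kg/m³.

1.795 kg/m³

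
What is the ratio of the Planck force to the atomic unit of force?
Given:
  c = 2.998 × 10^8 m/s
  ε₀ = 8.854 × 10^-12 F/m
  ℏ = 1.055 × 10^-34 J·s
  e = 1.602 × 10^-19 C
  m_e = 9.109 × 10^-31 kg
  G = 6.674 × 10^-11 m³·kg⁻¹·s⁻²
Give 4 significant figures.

Planck force: F_P = c⁴/G = 1.210 × 10^44 N
atomic unit of force: F_au = E_h/a₀ = m_e²e⁶/((4πε₀)³ℏ⁴) = 8.220 × 10^-8 N
ratio = 1.210 × 10^44 / 8.220 × 10^-8 = 1.473 × 10^51

1.473 × 10^51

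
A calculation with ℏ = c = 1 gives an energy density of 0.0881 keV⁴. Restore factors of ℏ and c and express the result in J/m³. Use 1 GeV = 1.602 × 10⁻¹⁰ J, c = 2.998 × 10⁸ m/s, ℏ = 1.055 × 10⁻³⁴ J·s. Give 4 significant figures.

[E]/[L]³ = [E]⁴/(ℏc)³; restore (ℏc)⁻³.
1 GeV⁴ → 1/(ℏc)³ × (1 GeV in J)⁴ = 2.082 × 10³⁷ J/m³.
Convert the energy scale: 0.0881 keV⁴ = 8.81 × 10⁻²⁶ GeV⁴.
Result: 8.81 × 10⁻²⁶ × 2.082 × 10³⁷ = 1.834 × 10¹² J/m³.

1.834 × 10¹² J/m³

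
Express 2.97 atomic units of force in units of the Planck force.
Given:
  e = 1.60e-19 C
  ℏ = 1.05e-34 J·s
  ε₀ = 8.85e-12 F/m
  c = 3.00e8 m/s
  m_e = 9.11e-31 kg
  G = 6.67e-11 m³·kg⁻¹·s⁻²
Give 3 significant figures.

2.04e-51

atomic unit of force: F_au = E_h/a₀ = m_e²e⁶/((4πε₀)³ℏ⁴) = 8.33e-8 N
Planck force: F_P = c⁴/G = 1.21e44 N
2.97 × 8.33e-8 / 1.21e44 = 2.04e-51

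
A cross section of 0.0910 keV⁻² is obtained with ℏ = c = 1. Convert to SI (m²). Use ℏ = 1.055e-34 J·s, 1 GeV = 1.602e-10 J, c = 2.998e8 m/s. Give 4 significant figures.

Area is [L]² = [E]⁻²·(ℏc)²; restore (ℏc)².
1 GeV⁻² → (ℏc)² × (1 GeV in J)⁻² = 3.898e-32 m².
Convert the energy scale: 0.0910 keV⁻² = 9.10e10 GeV⁻².
Result: 9.10e10 × 3.898e-32 = 3.547e-21 m².

3.547e-21 m²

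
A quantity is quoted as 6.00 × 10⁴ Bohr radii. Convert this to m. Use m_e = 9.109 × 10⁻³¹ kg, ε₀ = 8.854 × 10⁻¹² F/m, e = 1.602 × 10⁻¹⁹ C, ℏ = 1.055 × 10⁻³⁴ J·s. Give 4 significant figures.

One Bohr radius: a₀ = 4πε₀ℏ²/(m_e e²) = 5.297 × 10⁻¹¹ m.
6.00 × 10⁴ × 5.297 × 10⁻¹¹ m = 3.178 × 10⁻⁶ m

3.178 × 10⁻⁶ m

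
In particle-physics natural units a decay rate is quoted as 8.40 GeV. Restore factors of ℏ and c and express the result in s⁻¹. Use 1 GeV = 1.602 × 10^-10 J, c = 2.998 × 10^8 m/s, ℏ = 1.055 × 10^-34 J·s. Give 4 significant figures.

1.276 × 10^25 s⁻¹

A rate is [E]/ℏ; divide by ℏ.
1 GeV → 1/ℏ × (1 GeV in J) = 1.518 × 10^24 s⁻¹.
Result: 8.40 × 1.518 × 10^24 = 1.276 × 10^25 s⁻¹.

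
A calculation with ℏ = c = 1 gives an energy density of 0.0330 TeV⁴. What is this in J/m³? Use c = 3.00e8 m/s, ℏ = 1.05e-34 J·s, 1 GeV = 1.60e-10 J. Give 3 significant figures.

[E]/[L]³ = [E]⁴/(ℏc)³; restore (ℏc)⁻³.
1 GeV⁴ → 1/(ℏc)³ × (1 GeV in J)⁴ = 2.10e37 J/m³.
Convert the energy scale: 0.0330 TeV⁴ = 3.30e10 GeV⁴.
Result: 3.30e10 × 2.10e37 = 6.92e47 J/m³.

6.92e47 J/m³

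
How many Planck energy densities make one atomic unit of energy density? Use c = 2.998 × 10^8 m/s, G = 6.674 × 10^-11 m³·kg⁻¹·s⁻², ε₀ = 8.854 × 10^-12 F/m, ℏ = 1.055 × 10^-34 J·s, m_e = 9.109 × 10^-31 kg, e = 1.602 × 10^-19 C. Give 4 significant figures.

6.323 × 10^-101

atomic unit of energy density: u_au = E_h/a₀³ = m_e⁴e¹⁰/((4πε₀)⁵ℏ⁸) = 2.929 × 10^13 J/m³
Planck energy density: u_P = c⁷/(ℏG²) = 4.632 × 10^113 J/m³
ratio = 2.929 × 10^13 / 4.632 × 10^113 = 6.323 × 10^-101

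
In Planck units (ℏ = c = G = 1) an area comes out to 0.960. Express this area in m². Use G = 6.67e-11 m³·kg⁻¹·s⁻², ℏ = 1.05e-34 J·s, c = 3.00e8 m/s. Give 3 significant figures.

One Planck area: A_P = ℏG/c³ = 2.59e-70 m².
0.960 × 2.59e-70 m² = 2.49e-70 m²

2.49e-70 m²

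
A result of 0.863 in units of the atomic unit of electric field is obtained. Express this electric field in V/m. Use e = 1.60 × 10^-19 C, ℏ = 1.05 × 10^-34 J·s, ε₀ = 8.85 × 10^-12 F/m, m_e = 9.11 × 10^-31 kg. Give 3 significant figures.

4.49 × 10^11 V/m

One atomic unit of electric field: E_au = E_h/(e a₀) = m_e²e⁵/((4πε₀)³ℏ⁴) = 5.20 × 10^11 V/m.
0.863 × 5.20 × 10^11 V/m = 4.49 × 10^11 V/m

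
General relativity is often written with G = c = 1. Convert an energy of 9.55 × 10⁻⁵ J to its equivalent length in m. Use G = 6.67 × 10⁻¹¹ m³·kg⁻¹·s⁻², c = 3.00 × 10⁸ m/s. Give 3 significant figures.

Energy → length via G/c⁴.
9.55 × 10⁻⁵ J × (G/c⁴) = 7.86 × 10⁻⁴⁹ m

7.86 × 10⁻⁴⁹ m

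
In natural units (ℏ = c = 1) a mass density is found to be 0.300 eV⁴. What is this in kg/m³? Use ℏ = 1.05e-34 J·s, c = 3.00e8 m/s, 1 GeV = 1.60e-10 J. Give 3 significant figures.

6.99e-17 kg/m³

Mass density is [E]/(c²[L]³) = [E]⁴/(ℏ³c⁵).
1 GeV⁴ → 1/(ℏ³c⁵) × (1 GeV in J)⁴ = 2.33e20 kg/m³.
Convert the energy scale: 0.300 eV⁴ = 3.00e-37 GeV⁴.
Result: 3.00e-37 × 2.33e20 = 6.99e-17 kg/m³.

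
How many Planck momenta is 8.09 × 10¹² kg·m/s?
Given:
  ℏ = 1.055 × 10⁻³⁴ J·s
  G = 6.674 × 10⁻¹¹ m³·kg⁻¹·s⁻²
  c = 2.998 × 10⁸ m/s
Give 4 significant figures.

Planck momentum: p_P = √(ℏc³/G) = 6.527 kg·m/s.
8.09 × 10¹² / 6.527 = 1.240 × 10¹²

1.240 × 10¹²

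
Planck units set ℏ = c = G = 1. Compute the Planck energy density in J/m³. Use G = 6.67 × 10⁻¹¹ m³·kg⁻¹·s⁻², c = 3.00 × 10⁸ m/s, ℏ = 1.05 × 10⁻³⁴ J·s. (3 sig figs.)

4.68 × 10¹¹³ J/m³

The unique combination of the constants set to 1 with dimensions of energy density is u_P = c⁷/(ℏG²).
  = 2.19 × 10⁵⁹ / 4.67 × 10⁻⁵⁵
  = 4.68 × 10¹¹³ J/m³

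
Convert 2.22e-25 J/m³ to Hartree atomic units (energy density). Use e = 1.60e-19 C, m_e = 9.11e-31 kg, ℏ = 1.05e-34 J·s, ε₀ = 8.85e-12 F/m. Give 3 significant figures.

7.37e-39

atomic unit of energy density: u_au = E_h/a₀³ = m_e⁴e¹⁰/((4πε₀)⁵ℏ⁸) = 3.01e13 J/m³.
2.22e-25 / 3.01e13 = 7.37e-39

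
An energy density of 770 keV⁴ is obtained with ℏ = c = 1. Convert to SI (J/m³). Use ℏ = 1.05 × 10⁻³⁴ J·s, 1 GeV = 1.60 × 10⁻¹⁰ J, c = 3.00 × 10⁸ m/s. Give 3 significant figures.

1.61 × 10¹⁶ J/m³

[E]/[L]³ = [E]⁴/(ℏc)³; restore (ℏc)⁻³.
1 GeV⁴ → 1/(ℏc)³ × (1 GeV in J)⁴ = 2.10 × 10³⁷ J/m³.
Convert the energy scale: 770 keV⁴ = 7.70 × 10⁻²² GeV⁴.
Result: 7.70 × 10⁻²² × 2.10 × 10³⁷ = 1.61 × 10¹⁶ J/m³.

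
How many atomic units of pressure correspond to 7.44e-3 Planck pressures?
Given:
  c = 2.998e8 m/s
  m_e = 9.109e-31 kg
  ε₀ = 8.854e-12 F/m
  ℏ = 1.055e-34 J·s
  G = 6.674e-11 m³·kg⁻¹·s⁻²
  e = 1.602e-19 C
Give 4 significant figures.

1.177e98

Planck pressure: p_P = c⁷/(ℏG²) = 4.632e113 Pa
atomic unit of pressure: P_au = E_h/a₀³ = m_e⁴e¹⁰/((4πε₀)⁵ℏ⁸) = 2.929e13 Pa
7.44e-3 × 4.632e113 / 2.929e13 = 1.177e98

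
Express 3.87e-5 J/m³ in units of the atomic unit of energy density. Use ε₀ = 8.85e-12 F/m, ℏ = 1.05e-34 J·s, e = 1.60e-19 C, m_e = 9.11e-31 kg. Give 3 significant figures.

1.28e-18

atomic unit of energy density: u_au = E_h/a₀³ = m_e⁴e¹⁰/((4πε₀)⁵ℏ⁸) = 3.01e13 J/m³.
3.87e-5 / 3.01e13 = 1.28e-18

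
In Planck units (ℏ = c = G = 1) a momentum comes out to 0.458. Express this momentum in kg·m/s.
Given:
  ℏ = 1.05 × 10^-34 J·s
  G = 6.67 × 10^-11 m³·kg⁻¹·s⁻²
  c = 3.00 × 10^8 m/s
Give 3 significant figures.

2.99 kg·m/s

One Planck momentum: p_P = √(ℏc³/G) = 6.52 kg·m/s.
0.458 × 6.52 kg·m/s = 2.99 kg·m/s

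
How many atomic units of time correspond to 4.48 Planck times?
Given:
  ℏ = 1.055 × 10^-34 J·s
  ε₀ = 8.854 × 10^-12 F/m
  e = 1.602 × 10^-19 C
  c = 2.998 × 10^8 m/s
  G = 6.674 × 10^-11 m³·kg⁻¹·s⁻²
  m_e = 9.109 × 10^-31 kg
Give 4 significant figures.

Planck time: t_P = √(ℏG/c⁵) = 5.392 × 10^-44 s
atomic unit of time: τ_au = (4πε₀)²ℏ³/(m_e e⁴) = 2.423 × 10^-17 s
4.48 × 5.392 × 10^-44 / 2.423 × 10^-17 = 9.970 × 10^-27

9.970 × 10^-27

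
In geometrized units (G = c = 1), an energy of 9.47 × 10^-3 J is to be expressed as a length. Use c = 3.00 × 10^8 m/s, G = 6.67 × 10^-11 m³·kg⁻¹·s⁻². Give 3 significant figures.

7.80 × 10^-47 m

Energy → length via G/c⁴.
9.47 × 10^-3 J × (G/c⁴) = 7.80 × 10^-47 m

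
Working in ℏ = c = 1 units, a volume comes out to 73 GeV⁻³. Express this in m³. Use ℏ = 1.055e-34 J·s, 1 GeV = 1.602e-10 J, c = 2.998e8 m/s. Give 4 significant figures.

Volume is [L]³ = [E]⁻³·(ℏc)³.
1 GeV⁻³ → (ℏc)³ × (1 GeV in J)⁻³ = 7.696e-48 m³.
Result: 73 × 7.696e-48 = 5.618e-46 m³.

5.618e-46 m³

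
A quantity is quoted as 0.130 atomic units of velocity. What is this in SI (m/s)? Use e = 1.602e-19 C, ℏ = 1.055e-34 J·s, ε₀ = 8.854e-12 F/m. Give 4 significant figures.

2.842e5 m/s

One atomic unit of velocity: v_au = e²/(4πε₀ℏ) = 2.186e6 m/s.
0.130 × 2.186e6 m/s = 2.842e5 m/s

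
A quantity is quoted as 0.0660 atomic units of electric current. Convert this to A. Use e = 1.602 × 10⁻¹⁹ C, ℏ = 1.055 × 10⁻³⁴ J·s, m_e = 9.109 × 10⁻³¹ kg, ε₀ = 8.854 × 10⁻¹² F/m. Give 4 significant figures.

One atomic unit of electric current: I_au = e E_h/ℏ = m_e e⁵/((4πε₀)²ℏ³) = 6.612 × 10⁻³ A.
0.0660 × 6.612 × 10⁻³ A = 4.364 × 10⁻⁴ A

4.364 × 10⁻⁴ A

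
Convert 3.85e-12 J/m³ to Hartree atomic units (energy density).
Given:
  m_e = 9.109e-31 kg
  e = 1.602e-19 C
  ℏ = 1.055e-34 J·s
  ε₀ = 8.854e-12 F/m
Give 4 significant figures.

1.314e-25

atomic unit of energy density: u_au = E_h/a₀³ = m_e⁴e¹⁰/((4πε₀)⁵ℏ⁸) = 2.929e13 J/m³.
3.85e-12 / 2.929e13 = 1.314e-25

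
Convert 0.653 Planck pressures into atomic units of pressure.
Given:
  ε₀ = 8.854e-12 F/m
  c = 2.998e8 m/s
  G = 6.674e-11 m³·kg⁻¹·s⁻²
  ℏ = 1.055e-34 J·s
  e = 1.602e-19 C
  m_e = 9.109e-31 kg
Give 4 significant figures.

1.033e100

Planck pressure: p_P = c⁷/(ℏG²) = 4.632e113 Pa
atomic unit of pressure: P_au = E_h/a₀³ = m_e⁴e¹⁰/((4πε₀)⁵ℏ⁸) = 2.929e13 Pa
0.653 × 4.632e113 / 2.929e13 = 1.033e100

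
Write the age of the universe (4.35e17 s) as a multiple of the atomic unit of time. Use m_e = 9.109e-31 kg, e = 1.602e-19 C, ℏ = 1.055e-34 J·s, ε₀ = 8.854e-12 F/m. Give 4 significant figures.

atomic unit of time: τ_au = (4πε₀)²ℏ³/(m_e e⁴) = 2.423e-17 s.
4.35e17 / 2.423e-17 = 1.795e34

1.795e34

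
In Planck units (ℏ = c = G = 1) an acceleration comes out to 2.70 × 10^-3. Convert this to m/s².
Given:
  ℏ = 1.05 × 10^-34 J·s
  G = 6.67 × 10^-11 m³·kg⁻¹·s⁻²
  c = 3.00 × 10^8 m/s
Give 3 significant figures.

1.51 × 10^49 m/s²

One Planck acceleration: a_P = √(c⁷/(ℏG)) = 5.59 × 10^51 m/s².
2.70 × 10^-3 × 5.59 × 10^51 m/s² = 1.51 × 10^49 m/s²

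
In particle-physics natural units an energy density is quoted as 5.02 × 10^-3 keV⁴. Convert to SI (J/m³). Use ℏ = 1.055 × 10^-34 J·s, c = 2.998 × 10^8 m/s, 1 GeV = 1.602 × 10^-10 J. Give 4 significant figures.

[E]/[L]³ = [E]⁴/(ℏc)³; restore (ℏc)⁻³.
1 GeV⁴ → 1/(ℏc)³ × (1 GeV in J)⁴ = 2.082 × 10^37 J/m³.
Convert the energy scale: 5.02 × 10^-3 keV⁴ = 5.02 × 10^-27 GeV⁴.
Result: 5.02 × 10^-27 × 2.082 × 10^37 = 1.045 × 10^11 J/m³.

1.045 × 10^11 J/m³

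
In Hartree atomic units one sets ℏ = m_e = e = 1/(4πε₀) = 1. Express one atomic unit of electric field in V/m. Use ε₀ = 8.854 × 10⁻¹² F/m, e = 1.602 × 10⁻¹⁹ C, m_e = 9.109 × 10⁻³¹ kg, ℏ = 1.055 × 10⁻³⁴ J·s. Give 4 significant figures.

E_au = E_h/(e a₀) = m_e²e⁵/((4πε₀)³ℏ⁴)
E_h = 4.354 × 10⁻¹⁸ J
a₀ = 5.297 × 10⁻¹¹ m
E_h/(e·a₀) = 5.131 × 10¹¹ V/m

5.131 × 10¹¹ V/m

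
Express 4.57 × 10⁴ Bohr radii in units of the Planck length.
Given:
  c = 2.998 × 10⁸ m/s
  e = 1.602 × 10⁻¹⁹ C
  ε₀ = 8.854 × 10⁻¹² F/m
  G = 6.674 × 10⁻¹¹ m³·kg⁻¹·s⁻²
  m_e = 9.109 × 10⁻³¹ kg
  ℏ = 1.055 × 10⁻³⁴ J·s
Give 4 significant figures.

1.498 × 10²⁹

Bohr radius: a₀ = 4πε₀ℏ²/(m_e e²) = 5.297 × 10⁻¹¹ m
Planck length: ℓ_P = √(ℏG/c³) = 1.616 × 10⁻³⁵ m
4.57 × 10⁴ × 5.297 × 10⁻¹¹ / 1.616 × 10⁻³⁵ = 1.498 × 10²⁹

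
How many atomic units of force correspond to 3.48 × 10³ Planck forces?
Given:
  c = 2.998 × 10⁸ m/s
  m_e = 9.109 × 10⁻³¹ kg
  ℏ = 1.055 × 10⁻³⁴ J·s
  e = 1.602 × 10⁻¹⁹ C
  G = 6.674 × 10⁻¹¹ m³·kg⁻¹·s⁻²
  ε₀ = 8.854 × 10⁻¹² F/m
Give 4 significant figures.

Planck force: F_P = c⁴/G = 1.210 × 10⁴⁴ N
atomic unit of force: F_au = E_h/a₀ = m_e²e⁶/((4πε₀)³ℏ⁴) = 8.220 × 10⁻⁸ N
3.48 × 10³ × 1.210 × 10⁴⁴ / 8.220 × 10⁻⁸ = 5.125 × 10⁵⁴

5.125 × 10⁵⁴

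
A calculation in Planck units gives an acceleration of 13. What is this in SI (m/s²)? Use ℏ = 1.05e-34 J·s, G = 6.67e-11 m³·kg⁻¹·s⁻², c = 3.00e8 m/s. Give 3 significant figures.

One Planck acceleration: a_P = √(c⁷/(ℏG)) = 5.59e51 m/s².
13 × 5.59e51 m/s² = 7.26e52 m/s²

7.26e52 m/s²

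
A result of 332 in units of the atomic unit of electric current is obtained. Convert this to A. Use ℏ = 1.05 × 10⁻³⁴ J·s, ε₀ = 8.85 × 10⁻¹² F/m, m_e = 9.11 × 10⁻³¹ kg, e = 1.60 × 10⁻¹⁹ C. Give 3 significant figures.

One atomic unit of electric current: I_au = e E_h/ℏ = m_e e⁵/((4πε₀)²ℏ³) = 6.67 × 10⁻³ A.
332 × 6.67 × 10⁻³ A = 2.22 A

2.22 A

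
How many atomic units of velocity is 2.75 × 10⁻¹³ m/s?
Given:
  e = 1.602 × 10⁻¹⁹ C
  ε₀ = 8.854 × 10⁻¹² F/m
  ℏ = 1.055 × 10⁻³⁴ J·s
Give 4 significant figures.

1.258 × 10⁻¹⁹

atomic unit of velocity: v_au = e²/(4πε₀ℏ) = 2.186 × 10⁶ m/s.
2.75 × 10⁻¹³ / 2.186 × 10⁶ = 1.258 × 10⁻¹⁹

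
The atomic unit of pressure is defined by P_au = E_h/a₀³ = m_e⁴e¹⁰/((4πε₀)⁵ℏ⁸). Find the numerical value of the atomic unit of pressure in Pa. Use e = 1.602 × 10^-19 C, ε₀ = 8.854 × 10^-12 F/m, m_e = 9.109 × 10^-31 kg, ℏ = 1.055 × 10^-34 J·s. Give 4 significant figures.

2.929 × 10^13 Pa

P_au = E_h/a₀³ = m_e⁴e¹⁰/((4πε₀)⁵ℏ⁸)
E_h = 4.354 × 10^-18 J
a₀ = 5.297 × 10^-11 m
E_h/a₀³ = 2.929 × 10^13 Pa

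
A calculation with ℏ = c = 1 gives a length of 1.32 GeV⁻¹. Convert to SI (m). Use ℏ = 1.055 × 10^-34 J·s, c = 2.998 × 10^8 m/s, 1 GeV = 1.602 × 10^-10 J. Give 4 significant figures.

A length is [E]⁻¹ in ℏ=c=1; restore one factor of ℏc.
1 GeV⁻¹ → ℏc × (1 GeV in J)⁻¹ = 1.974 × 10^-16 m.
Result: 1.32 × 1.974 × 10^-16 = 2.606 × 10^-16 m.

2.606 × 10^-16 m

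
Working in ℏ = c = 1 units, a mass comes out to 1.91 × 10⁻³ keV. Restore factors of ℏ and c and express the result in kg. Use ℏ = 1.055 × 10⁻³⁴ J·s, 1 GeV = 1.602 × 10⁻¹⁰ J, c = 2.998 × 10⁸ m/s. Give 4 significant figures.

Mass is [E]/c²; divide by c².
1 GeV → 1/c² × (1 GeV in J) = 1.782 × 10⁻²⁷ kg.
Convert the energy scale: 1.91 × 10⁻³ keV = 1.91 × 10⁻⁹ GeV.
Result: 1.91 × 10⁻⁹ × 1.782 × 10⁻²⁷ = 3.404 × 10⁻³⁶ kg.

3.404 × 10⁻³⁶ kg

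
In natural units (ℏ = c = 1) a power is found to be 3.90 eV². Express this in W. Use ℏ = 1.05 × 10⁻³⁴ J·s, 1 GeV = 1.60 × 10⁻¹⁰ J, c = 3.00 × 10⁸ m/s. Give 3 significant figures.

9.51 × 10⁻⁴ W

Power is [E]/[T] = [E]²/ℏ.
1 GeV² → 1/ℏ × (1 GeV in J)² = 2.44 × 10¹⁴ W.
Convert the energy scale: 3.90 eV² = 3.90 × 10⁻¹⁸ GeV².
Result: 3.90 × 10⁻¹⁸ × 2.44 × 10¹⁴ = 9.51 × 10⁻⁴ W.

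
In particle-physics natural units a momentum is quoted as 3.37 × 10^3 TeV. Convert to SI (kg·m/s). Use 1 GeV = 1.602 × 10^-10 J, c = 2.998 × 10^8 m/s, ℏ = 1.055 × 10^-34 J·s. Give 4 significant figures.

1.801 × 10^-12 kg·m/s

Momentum is [E]/c; divide by c.
1 GeV → 1/c × (1 GeV in J) = 5.344 × 10^-19 kg·m/s.
Convert the energy scale: 3.37 × 10^3 TeV = 3.37 × 10^6 GeV.
Result: 3.37 × 10^6 × 5.344 × 10^-19 = 1.801 × 10^-12 kg·m/s.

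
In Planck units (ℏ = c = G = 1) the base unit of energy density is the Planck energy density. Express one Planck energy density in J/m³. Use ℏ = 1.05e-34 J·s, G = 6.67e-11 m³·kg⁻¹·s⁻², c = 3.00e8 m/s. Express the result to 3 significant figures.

4.68e113 J/m³

u_P = c⁷/(ℏG²)
  = 2.19e59 / 4.67e-55
  = 4.68e113 J/m³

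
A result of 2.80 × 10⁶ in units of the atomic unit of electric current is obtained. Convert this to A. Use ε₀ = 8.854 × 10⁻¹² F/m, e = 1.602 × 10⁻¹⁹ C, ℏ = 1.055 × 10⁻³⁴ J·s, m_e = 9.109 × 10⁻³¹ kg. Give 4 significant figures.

1.851 × 10⁴ A

One atomic unit of electric current: I_au = e E_h/ℏ = m_e e⁵/((4πε₀)²ℏ³) = 6.612 × 10⁻³ A.
2.80 × 10⁶ × 6.612 × 10⁻³ A = 1.851 × 10⁴ A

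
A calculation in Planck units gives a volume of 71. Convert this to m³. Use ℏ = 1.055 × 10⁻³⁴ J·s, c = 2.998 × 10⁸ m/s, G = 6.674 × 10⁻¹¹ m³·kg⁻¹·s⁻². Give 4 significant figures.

2.999 × 10⁻¹⁰³ m³

One Planck volume: V_P = (ℏG/c³)^(3/2) = 4.224 × 10⁻¹⁰⁵ m³.
71 × 4.224 × 10⁻¹⁰⁵ m³ = 2.999 × 10⁻¹⁰³ m³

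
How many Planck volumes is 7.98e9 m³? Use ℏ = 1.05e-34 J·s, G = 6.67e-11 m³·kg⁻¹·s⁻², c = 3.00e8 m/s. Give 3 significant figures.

Planck volume: V_P = (ℏG/c³)^(3/2) = 4.18e-105 m³.
7.98e9 / 4.18e-105 = 1.91e114

1.91e114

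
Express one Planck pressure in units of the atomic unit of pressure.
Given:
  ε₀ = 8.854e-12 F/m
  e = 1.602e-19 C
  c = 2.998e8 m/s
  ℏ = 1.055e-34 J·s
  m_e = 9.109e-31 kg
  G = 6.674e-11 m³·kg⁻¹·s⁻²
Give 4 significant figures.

Planck pressure: p_P = c⁷/(ℏG²) = 4.632e113 Pa
atomic unit of pressure: P_au = E_h/a₀³ = m_e⁴e¹⁰/((4πε₀)⁵ℏ⁸) = 2.929e13 Pa
ratio = 4.632e113 / 2.929e13 = 1.581e100

1.581e100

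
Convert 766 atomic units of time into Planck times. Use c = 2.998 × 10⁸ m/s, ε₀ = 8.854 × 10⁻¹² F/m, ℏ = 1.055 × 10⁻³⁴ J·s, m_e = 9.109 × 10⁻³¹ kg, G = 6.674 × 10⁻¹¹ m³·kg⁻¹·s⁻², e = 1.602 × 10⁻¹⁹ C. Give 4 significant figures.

atomic unit of time: τ_au = (4πε₀)²ℏ³/(m_e e⁴) = 2.423 × 10⁻¹⁷ s
Planck time: t_P = √(ℏG/c⁵) = 5.392 × 10⁻⁴⁴ s
766 × 2.423 × 10⁻¹⁷ / 5.392 × 10⁻⁴⁴ = 3.442 × 10²⁹

3.442 × 10²⁹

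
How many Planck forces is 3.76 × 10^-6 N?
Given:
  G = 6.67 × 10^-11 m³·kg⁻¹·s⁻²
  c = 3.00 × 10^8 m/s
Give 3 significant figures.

Planck force: F_P = c⁴/G = 1.21 × 10^44 N.
3.76 × 10^-6 / 1.21 × 10^44 = 3.10 × 10^-50

3.10 × 10^-50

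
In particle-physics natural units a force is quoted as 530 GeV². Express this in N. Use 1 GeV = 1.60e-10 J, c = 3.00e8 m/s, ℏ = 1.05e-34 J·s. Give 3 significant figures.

4.31e8 N

Force is [E]/[L] = [E]²/(ℏc); restore (ℏc)⁻¹.
1 GeV² → 1/(ℏc) × (1 GeV in J)² = 8.13e5 N.
Result: 530 × 8.13e5 = 4.31e8 N.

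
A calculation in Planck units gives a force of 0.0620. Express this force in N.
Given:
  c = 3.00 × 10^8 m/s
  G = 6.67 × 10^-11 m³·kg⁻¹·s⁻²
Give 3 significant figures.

One Planck force: F_P = c⁴/G = 1.21 × 10^44 N.
0.0620 × 1.21 × 10^44 N = 7.53 × 10^42 N

7.53 × 10^42 N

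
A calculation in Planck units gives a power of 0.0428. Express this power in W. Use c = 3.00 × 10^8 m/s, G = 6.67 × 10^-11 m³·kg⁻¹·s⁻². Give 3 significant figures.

1.56 × 10^51 W

One Planck power: P_P = c⁵/G = 3.64 × 10^52 W.
0.0428 × 3.64 × 10^52 W = 1.56 × 10^51 W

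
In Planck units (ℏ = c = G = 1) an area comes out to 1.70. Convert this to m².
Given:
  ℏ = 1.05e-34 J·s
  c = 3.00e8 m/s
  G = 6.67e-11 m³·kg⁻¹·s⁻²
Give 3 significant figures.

4.41e-70 m²

One Planck area: A_P = ℏG/c³ = 2.59e-70 m².
1.70 × 2.59e-70 m² = 4.41e-70 m²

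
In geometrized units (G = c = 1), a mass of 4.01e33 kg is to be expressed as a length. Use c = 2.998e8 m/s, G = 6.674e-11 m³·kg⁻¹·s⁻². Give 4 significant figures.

In G = c = 1 units mass has dimensions of length; the conversion factor is G/c².
4.01e33 kg × (G/c²) = 2.978e6 m

2.978e6 m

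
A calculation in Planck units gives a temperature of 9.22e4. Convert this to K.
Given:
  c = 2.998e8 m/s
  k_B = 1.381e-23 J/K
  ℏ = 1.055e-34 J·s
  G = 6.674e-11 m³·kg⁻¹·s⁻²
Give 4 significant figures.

1.306e37 K

One Planck temperature: T_P = √(ℏc⁵/G) / k_B = 1.417e32 K.
9.22e4 × 1.417e32 K = 1.306e37 K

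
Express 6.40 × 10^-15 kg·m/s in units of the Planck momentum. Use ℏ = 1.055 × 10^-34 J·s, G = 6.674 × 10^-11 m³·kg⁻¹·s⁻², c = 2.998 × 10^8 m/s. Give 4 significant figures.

9.806 × 10^-16

Planck momentum: p_P = √(ℏc³/G) = 6.527 kg·m/s.
6.40 × 10^-15 / 6.527 = 9.806 × 10^-16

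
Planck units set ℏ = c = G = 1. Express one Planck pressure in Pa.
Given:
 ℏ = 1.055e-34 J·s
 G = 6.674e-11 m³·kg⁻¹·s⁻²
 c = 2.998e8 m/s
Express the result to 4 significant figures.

4.632e113 Pa

The unique combination of the constants set to 1 with dimensions of pressure is p_P = c⁷/(ℏG²).
  = 2.177e59 / 4.699e-55
  = 4.632e113 Pa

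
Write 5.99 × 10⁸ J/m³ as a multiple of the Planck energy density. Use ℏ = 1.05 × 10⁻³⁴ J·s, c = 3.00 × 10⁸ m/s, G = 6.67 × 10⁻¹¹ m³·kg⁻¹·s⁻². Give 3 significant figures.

Planck energy density: u_P = c⁷/(ℏG²) = 4.68 × 10¹¹³ J/m³.
5.99 × 10⁸ / 4.68 × 10¹¹³ = 1.28 × 10⁻¹⁰⁵

1.28 × 10⁻¹⁰⁵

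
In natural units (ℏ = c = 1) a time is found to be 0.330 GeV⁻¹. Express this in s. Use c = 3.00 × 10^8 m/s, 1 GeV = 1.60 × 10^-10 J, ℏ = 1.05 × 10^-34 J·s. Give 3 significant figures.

2.17 × 10^-25 s

A time is [E]⁻¹ in ℏ=c=1; restore one factor of ℏ.
1 GeV⁻¹ → ℏ × (1 GeV in J)⁻¹ = 6.56 × 10^-25 s.
Result: 0.330 × 6.56 × 10^-25 = 2.17 × 10^-25 s.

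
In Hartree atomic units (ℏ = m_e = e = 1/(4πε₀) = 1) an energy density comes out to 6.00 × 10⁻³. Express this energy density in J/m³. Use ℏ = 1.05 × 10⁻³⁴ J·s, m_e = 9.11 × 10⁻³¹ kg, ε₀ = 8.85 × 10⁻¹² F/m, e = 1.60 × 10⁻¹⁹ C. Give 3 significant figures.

1.81 × 10¹¹ J/m³

One atomic unit of energy density: u_au = E_h/a₀³ = m_e⁴e¹⁰/((4πε₀)⁵ℏ⁸) = 3.01 × 10¹³ J/m³.
6.00 × 10⁻³ × 3.01 × 10¹³ J/m³ = 1.81 × 10¹¹ J/m³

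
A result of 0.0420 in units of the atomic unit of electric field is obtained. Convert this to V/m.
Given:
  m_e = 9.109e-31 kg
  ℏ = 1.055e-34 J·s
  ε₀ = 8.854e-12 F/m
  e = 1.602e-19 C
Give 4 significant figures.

2.155e10 V/m

One atomic unit of electric field: E_au = E_h/(e a₀) = m_e²e⁵/((4πε₀)³ℏ⁴) = 5.131e11 V/m.
0.0420 × 5.131e11 V/m = 2.155e10 V/m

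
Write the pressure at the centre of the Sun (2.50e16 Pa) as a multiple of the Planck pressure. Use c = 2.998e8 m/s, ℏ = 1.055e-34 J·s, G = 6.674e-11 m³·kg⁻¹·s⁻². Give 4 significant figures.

Planck pressure: p_P = c⁷/(ℏG²) = 4.632e113 Pa.
2.50e16 / 4.632e113 = 5.397e-98

5.397e-98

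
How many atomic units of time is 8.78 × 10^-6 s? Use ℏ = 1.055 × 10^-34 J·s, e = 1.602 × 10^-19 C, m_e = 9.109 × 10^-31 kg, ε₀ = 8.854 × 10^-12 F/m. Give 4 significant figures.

3.624 × 10^11

atomic unit of time: τ_au = (4πε₀)²ℏ³/(m_e e⁴) = 2.423 × 10^-17 s.
8.78 × 10^-6 / 2.423 × 10^-17 = 3.624 × 10^11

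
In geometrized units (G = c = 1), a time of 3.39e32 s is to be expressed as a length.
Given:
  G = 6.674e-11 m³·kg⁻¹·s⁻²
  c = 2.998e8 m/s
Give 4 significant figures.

1.016e41 m

Time → length via c.
3.39e32 s × (c) = 1.016e41 m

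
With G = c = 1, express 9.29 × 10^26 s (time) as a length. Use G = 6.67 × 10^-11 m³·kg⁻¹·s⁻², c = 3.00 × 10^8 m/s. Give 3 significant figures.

Time → length via c.
9.29 × 10^26 s × (c) = 2.79 × 10^35 m

2.79 × 10^35 m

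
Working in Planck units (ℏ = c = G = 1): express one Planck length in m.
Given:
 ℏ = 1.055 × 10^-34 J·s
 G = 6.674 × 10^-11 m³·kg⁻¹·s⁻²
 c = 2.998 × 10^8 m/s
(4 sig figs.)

1.616 × 10^-35 m

From ℏ = c = G = 1 the length scale is ℓ_P = √(ℏG/c³).
  = √(2.613 × 10^-70)
  = 1.616 × 10^-35 m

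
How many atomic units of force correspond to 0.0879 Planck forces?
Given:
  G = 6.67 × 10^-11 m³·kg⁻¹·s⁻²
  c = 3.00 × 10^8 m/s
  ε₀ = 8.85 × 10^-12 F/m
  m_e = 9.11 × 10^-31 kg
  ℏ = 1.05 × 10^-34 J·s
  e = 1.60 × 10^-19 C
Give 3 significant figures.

Planck force: F_P = c⁴/G = 1.21 × 10^44 N
atomic unit of force: F_au = E_h/a₀ = m_e²e⁶/((4πε₀)³ℏ⁴) = 8.33 × 10^-8 N
0.0879 × 1.21 × 10^44 / 8.33 × 10^-8 = 1.28 × 10^50

1.28 × 10^50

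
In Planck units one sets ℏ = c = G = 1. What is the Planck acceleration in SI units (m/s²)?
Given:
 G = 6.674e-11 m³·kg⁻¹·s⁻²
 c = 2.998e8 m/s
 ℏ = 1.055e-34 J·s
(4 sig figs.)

5.560e51 m/s²

a_P = √(c⁷/(ℏG))
  = √(3.092e103)
  = 5.560e51 m/s²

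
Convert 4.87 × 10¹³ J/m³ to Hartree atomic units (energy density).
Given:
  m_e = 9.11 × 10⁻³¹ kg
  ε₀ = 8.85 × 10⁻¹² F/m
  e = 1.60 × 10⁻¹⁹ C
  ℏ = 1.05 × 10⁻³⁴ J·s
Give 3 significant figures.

atomic unit of energy density: u_au = E_h/a₀³ = m_e⁴e¹⁰/((4πε₀)⁵ℏ⁸) = 3.01 × 10¹³ J/m³.
4.87 × 10¹³ / 3.01 × 10¹³ = 1.62

1.62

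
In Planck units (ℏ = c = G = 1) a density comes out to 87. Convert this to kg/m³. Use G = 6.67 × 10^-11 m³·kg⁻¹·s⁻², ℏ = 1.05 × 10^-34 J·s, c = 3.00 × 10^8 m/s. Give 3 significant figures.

4.53 × 10^98 kg/m³

One Planck density: ρ_P = c⁵/(ℏG²) = 5.20 × 10^96 kg/m³.
87 × 5.20 × 10^96 kg/m³ = 4.53 × 10^98 kg/m³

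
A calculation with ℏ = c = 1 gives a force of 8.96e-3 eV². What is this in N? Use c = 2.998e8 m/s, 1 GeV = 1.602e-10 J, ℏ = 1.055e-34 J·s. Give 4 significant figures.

Force is [E]/[L] = [E]²/(ℏc); restore (ℏc)⁻¹.
1 GeV² → 1/(ℏc) × (1 GeV in J)² = 8.114e5 N.
Convert the energy scale: 8.96e-3 eV² = 8.96e-21 GeV².
Result: 8.96e-21 × 8.114e5 = 7.270e-15 N.

7.270e-15 N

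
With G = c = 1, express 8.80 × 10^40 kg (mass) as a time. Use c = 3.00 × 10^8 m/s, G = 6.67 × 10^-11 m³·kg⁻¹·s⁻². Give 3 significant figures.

Mass → time via G/c³.
8.80 × 10^40 kg × (G/c³) = 2.17 × 10^5 s

2.17 × 10^5 s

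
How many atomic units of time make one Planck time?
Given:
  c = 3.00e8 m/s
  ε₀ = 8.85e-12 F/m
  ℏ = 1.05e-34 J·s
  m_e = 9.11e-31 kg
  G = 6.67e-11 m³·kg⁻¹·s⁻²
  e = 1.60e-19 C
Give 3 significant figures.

2.24e-27

Planck time: t_P = √(ℏG/c⁵) = 5.37e-44 s
atomic unit of time: τ_au = (4πε₀)²ℏ³/(m_e e⁴) = 2.40e-17 s
ratio = 5.37e-44 / 2.40e-17 = 2.24e-27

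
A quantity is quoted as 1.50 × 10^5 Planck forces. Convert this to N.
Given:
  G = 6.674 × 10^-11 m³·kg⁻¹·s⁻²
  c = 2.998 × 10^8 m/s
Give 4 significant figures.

One Planck force: F_P = c⁴/G = 1.210 × 10^44 N.
1.50 × 10^5 × 1.210 × 10^44 N = 1.816 × 10^49 N

1.816 × 10^49 N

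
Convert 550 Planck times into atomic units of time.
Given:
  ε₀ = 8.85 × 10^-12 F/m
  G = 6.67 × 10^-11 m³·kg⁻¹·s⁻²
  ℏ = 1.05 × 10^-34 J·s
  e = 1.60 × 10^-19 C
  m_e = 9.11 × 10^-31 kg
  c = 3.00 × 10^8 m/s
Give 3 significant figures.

Planck time: t_P = √(ℏG/c⁵) = 5.37 × 10^-44 s
atomic unit of time: τ_au = (4πε₀)²ℏ³/(m_e e⁴) = 2.40 × 10^-17 s
550 × 5.37 × 10^-44 / 2.40 × 10^-17 = 1.23 × 10^-24

1.23 × 10^-24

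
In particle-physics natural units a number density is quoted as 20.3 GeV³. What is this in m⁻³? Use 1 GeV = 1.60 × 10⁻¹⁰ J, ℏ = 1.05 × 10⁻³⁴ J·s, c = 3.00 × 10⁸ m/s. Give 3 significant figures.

2.66 × 10⁴⁸ m⁻³

Number density is [L]⁻³ = [E]³/(ℏc)³.
1 GeV³ → 1/(ℏc)³ × (1 GeV in J)³ = 1.31 × 10⁴⁷ m⁻³.
Result: 20.3 × 1.31 × 10⁴⁷ = 2.66 × 10⁴⁸ m⁻³.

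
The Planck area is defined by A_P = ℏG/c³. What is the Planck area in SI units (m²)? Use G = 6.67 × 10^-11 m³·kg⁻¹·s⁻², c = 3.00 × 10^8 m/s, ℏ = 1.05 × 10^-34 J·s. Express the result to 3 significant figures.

2.59 × 10^-70 m²

A_P = ℏG/c³
  = 7.00 × 10^-45 / 2.70 × 10^25
  = 2.59 × 10^-70 m²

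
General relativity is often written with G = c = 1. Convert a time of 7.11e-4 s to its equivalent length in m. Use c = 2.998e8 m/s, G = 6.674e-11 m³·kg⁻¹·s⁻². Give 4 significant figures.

Time → length via c.
7.11e-4 s × (c) = 2.132e5 m

2.132e5 m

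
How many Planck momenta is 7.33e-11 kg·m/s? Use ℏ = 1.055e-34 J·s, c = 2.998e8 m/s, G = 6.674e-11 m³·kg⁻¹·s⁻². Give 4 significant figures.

Planck momentum: p_P = √(ℏc³/G) = 6.527 kg·m/s.
7.33e-11 / 6.527 = 1.123e-11

1.123e-11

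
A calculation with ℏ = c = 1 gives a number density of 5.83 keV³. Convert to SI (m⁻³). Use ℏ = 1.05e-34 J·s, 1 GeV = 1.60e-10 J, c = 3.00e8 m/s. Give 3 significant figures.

Number density is [L]⁻³ = [E]³/(ℏc)³.
1 GeV³ → 1/(ℏc)³ × (1 GeV in J)³ = 1.31e47 m⁻³.
Convert the energy scale: 5.83 keV³ = 5.83e-18 GeV³.
Result: 5.83e-18 × 1.31e47 = 7.64e29 m⁻³.

7.64e29 m⁻³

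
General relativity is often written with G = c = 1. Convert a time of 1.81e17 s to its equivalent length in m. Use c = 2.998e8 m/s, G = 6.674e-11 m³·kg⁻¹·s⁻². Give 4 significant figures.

Time → length via c.
1.81e17 s × (c) = 5.426e25 m

5.426e25 m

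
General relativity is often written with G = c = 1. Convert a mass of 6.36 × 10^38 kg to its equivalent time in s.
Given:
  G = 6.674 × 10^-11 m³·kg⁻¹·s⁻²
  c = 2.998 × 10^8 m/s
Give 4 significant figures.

Mass → time via G/c³.
6.36 × 10^38 kg × (G/c³) = 1.575 × 10^3 s

1.575 × 10^3 s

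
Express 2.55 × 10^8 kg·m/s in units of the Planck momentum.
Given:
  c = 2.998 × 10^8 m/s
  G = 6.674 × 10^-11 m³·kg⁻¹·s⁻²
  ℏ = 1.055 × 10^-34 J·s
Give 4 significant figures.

Planck momentum: p_P = √(ℏc³/G) = 6.527 kg·m/s.
2.55 × 10^8 / 6.527 = 3.907 × 10^7

3.907 × 10^7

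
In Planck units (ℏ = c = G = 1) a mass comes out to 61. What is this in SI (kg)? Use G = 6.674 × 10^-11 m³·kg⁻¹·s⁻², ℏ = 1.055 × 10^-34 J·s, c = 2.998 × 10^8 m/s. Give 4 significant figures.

1.328 × 10^-6 kg

One Planck mass: m_P = √(ℏc/G) = 2.177 × 10^-8 kg.
61 × 2.177 × 10^-8 kg = 1.328 × 10^-6 kg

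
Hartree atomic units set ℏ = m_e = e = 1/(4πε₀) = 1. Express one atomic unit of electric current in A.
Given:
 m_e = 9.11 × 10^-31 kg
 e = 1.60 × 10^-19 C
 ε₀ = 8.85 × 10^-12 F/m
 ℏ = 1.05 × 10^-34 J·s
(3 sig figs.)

Dimensional analysis gives I_au = e E_h/ℏ = m_e e⁵/((4πε₀)²ℏ³).
E_h = 4.38 × 10^-18 J
e·E_h/ℏ = 6.67 × 10^-3 A

6.67 × 10^-3 A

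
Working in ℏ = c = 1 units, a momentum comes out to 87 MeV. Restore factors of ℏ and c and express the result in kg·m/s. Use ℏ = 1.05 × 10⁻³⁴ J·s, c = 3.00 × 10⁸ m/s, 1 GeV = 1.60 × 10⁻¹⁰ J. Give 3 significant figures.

4.64 × 10⁻²⁰ kg·m/s

Momentum is [E]/c; divide by c.
1 GeV → 1/c × (1 GeV in J) = 5.33 × 10⁻¹⁹ kg·m/s.
Convert the energy scale: 87 MeV = 0.0870 GeV.
Result: 0.0870 × 5.33 × 10⁻¹⁹ = 4.64 × 10⁻²⁰ kg·m/s.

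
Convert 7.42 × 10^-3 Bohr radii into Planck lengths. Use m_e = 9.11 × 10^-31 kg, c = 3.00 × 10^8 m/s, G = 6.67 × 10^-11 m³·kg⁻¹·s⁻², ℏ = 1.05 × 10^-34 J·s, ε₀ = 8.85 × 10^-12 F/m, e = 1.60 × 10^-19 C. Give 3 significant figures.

2.42 × 10^22

Bohr radius: a₀ = 4πε₀ℏ²/(m_e e²) = 5.26 × 10^-11 m
Planck length: ℓ_P = √(ℏG/c³) = 1.61 × 10^-35 m
7.42 × 10^-3 × 5.26 × 10^-11 / 1.61 × 10^-35 = 2.42 × 10^22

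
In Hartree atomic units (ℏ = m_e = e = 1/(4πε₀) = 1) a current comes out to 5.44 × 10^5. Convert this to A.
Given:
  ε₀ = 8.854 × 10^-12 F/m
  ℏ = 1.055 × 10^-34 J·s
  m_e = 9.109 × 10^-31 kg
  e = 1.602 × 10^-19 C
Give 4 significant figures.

3.597 × 10^3 A

One atomic unit of electric current: I_au = e E_h/ℏ = m_e e⁵/((4πε₀)²ℏ³) = 6.612 × 10^-3 A.
5.44 × 10^5 × 6.612 × 10^-3 A = 3.597 × 10^3 A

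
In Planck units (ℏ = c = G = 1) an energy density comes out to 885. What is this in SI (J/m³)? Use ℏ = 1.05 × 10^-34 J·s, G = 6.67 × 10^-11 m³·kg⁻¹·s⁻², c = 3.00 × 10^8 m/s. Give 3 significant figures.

One Planck energy density: u_P = c⁷/(ℏG²) = 4.68 × 10^113 J/m³.
885 × 4.68 × 10^113 J/m³ = 4.14 × 10^116 J/m³

4.14 × 10^116 J/m³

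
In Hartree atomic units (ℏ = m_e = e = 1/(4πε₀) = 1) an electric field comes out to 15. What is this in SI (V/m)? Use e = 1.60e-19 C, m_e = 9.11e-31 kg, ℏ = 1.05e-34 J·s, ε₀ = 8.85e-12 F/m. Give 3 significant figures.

One atomic unit of electric field: E_au = E_h/(e a₀) = m_e²e⁵/((4πε₀)³ℏ⁴) = 5.20e11 V/m.
15 × 5.20e11 V/m = 7.81e12 V/m

7.81e12 V/m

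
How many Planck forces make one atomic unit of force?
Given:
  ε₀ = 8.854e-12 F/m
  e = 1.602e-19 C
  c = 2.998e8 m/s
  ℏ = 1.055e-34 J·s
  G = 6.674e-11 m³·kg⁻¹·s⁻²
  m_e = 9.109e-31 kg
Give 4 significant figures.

6.791e-52

atomic unit of force: F_au = E_h/a₀ = m_e²e⁶/((4πε₀)³ℏ⁴) = 8.220e-8 N
Planck force: F_P = c⁴/G = 1.210e44 N
ratio = 8.220e-8 / 1.210e44 = 6.791e-52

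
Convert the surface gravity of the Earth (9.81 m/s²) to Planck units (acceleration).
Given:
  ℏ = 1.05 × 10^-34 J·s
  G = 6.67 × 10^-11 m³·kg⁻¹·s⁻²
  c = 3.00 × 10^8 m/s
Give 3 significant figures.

1.76 × 10^-51

Planck acceleration: a_P = √(c⁷/(ℏG)) = 5.59 × 10^51 m/s².
9.81 / 5.59 × 10^51 = 1.76 × 10^-51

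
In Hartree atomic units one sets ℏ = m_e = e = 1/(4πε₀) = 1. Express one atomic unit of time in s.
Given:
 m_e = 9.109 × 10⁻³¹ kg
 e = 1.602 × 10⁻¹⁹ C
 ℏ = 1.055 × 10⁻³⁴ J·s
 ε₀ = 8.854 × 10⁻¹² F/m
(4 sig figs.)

2.423 × 10⁻¹⁷ s

τ_au = (4πε₀)²ℏ³/(m_e e⁴)
E_h = 4.354 × 10⁻¹⁸ J
ℏ/E_h = 2.423 × 10⁻¹⁷ s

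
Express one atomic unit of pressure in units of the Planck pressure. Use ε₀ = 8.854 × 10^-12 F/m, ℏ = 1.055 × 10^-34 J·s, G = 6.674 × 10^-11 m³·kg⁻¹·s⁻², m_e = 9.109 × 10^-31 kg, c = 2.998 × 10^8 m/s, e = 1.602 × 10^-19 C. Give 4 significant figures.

atomic unit of pressure: P_au = E_h/a₀³ = m_e⁴e¹⁰/((4πε₀)⁵ℏ⁸) = 2.929 × 10^13 Pa
Planck pressure: p_P = c⁷/(ℏG²) = 4.632 × 10^113 Pa
ratio = 2.929 × 10^13 / 4.632 × 10^113 = 6.323 × 10^-101

6.323 × 10^-101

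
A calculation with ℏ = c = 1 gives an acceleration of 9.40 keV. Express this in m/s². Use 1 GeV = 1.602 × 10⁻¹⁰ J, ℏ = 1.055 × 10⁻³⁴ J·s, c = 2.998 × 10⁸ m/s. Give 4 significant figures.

Acceleration is [L]/[T]² = c·[E]/ℏ.
1 GeV → c/ℏ × (1 GeV in J) = 4.552 × 10³² m/s².
Convert the energy scale: 9.40 keV = 9.40 × 10⁻⁶ GeV.
Result: 9.40 × 10⁻⁶ × 4.552 × 10³² = 4.279 × 10²⁷ m/s².

4.279 × 10²⁷ m/s²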